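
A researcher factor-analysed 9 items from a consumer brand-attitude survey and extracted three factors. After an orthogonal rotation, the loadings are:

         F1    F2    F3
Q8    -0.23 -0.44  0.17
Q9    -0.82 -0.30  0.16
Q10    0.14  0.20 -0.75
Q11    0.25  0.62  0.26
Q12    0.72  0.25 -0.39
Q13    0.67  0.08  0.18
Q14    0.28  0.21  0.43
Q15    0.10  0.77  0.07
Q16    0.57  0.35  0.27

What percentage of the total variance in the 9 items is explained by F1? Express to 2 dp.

SS loadings for F1 = (-0.23)² + (-0.82)² + 0.14² + 0.25² + 0.72² + 0.67² + 0.28² + 0.10² + 0.57² = 2.1880
With 9 standardized items, total variance = 9. Proportion = 2.1880/9 = 0.2431 → 24.31%.

24.31%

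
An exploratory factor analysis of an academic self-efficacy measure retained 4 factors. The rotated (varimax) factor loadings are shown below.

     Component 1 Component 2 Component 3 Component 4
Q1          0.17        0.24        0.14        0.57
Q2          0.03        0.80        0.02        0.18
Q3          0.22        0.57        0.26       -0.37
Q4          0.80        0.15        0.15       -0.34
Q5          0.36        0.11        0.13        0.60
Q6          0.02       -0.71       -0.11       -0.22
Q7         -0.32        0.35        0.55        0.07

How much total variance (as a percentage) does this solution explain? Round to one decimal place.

58.6%

SS loadings by factor: 0.9506, 1.6837, 0.4416, 1.0231; total = 4.0990.
Total variance with 7 standardized items is 7, so the solution explains 4.0990/7 = 0.5856 = 58.56%.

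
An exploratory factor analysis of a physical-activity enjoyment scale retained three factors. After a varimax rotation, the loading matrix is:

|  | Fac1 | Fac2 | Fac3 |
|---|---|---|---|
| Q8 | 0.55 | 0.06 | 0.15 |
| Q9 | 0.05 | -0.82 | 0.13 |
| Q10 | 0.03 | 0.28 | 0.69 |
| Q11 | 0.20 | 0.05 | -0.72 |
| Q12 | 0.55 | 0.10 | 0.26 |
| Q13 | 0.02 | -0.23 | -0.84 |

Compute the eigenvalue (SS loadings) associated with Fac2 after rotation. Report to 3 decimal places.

SS loadings for Fac2 = 0.06² + (-0.82)² + 0.28² + 0.05² + 0.10² + (-0.23)² = 0.0036 + 0.6724 + 0.0784 + 0.0025 + 0.0100 + 0.0529 = 0.8198

0.820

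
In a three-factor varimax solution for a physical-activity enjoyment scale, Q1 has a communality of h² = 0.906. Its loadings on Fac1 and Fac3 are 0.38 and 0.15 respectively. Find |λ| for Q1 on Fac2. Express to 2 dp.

Under orthogonal rotation h² = Σλ², so λ_Fac2² = h² − (0.1669) = 0.906 − 0.1669 = 0.7391.
|λ| = √0.7391 = 0.8597.

0.86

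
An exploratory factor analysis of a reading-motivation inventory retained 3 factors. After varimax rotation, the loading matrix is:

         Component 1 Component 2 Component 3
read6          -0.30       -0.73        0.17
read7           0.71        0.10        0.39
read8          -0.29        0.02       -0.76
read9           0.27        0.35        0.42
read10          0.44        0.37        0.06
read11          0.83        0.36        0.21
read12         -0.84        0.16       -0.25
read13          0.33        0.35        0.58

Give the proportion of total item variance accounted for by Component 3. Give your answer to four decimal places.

SS loadings for Component 3 = 0.17² + 0.39² + (-0.76)² + 0.42² + 0.06² + 0.21² + (-0.25)² + 0.58² = 1.3816
Proportion of variance = 1.3816 / 8 = 0.1727.

0.1727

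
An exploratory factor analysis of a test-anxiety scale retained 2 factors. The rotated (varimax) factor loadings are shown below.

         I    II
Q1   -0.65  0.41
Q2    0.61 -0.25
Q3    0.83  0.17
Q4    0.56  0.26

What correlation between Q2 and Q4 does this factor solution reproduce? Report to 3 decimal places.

r̂ = Σ λ_i·λ_j across factors = (0.61)(0.56) + (-0.25)(0.26)
  = +0.3416 -0.0650 = 0.2766

0.277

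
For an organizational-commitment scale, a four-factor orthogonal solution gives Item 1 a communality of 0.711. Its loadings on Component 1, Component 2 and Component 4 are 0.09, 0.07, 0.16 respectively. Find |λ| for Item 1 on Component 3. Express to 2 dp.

0.82

Under orthogonal rotation h² = Σλ², so λ_Component 3² = h² − (0.0386) = 0.711 − 0.0386 = 0.6724.
|λ| = √0.6724 = 0.8200.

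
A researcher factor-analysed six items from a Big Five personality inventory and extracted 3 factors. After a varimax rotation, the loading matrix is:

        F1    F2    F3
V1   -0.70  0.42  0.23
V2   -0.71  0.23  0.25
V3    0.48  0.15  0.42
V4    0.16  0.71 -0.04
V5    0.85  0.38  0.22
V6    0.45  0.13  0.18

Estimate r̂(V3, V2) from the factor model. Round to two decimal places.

-0.20

r̂ = Σ λ_i·λ_j across factors = (0.48)(-0.71) + (0.15)(0.23) + (0.42)(0.25)
  = -0.3408 +0.0345 +0.1050 = -0.2013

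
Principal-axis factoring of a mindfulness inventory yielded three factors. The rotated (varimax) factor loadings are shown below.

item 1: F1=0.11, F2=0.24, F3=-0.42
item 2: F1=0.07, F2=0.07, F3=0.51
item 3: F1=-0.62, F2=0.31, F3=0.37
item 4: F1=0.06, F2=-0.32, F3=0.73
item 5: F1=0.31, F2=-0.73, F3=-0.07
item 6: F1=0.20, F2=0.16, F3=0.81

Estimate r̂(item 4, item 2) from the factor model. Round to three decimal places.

r̂ = Σ λ_i·λ_j across factors = (0.06)(0.07) + (-0.32)(0.07) + (0.73)(0.51)
  = +0.0042 -0.0224 +0.3723 = 0.3541

0.354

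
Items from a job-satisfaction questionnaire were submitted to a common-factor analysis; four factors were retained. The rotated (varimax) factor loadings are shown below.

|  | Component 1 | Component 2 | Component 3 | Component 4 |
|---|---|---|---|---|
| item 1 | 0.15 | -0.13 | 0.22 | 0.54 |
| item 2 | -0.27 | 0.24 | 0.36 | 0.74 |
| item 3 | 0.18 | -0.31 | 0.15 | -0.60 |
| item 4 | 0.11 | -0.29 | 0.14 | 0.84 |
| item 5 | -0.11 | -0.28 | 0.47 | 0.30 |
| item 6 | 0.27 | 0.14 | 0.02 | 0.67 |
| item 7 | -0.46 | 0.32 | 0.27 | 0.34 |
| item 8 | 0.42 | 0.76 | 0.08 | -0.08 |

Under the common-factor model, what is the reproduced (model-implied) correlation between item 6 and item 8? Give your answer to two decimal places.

r̂ = Σ λ_i·λ_j across factors = (0.27)(0.42) + (0.14)(0.76) + (0.02)(0.08) + (0.67)(-0.08)
  = +0.1134 +0.1064 +0.0016 -0.0536 = 0.1678

0.17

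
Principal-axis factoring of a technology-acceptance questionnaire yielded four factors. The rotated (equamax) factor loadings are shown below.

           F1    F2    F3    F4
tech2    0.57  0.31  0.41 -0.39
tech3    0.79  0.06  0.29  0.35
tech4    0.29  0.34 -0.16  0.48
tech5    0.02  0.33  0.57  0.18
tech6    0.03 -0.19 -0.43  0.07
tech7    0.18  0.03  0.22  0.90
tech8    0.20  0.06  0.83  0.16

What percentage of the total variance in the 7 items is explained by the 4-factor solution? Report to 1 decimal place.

62.5%

SS loadings by factor: 1.1068, 0.3648, 1.5249, 1.3779; total = 4.3744.
Total variance with 7 standardized items is 7, so the solution explains 4.3744/7 = 0.6249 = 62.49%.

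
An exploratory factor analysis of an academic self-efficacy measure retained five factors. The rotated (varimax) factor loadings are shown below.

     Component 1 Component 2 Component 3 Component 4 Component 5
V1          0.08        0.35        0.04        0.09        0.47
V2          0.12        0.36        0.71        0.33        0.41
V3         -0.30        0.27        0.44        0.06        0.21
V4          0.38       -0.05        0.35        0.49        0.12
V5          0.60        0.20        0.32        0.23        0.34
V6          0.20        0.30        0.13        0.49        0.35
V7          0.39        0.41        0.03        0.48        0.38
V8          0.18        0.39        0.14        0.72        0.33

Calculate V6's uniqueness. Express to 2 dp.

0.49

h² = 0.20² + 0.30² + 0.13² + 0.49² + 0.35² = 0.0400 + 0.0900 + 0.0169 + 0.2401 + 0.1225 = 0.5095
Uniqueness u² = 1 − h² = 1 − 0.5095 = 0.4905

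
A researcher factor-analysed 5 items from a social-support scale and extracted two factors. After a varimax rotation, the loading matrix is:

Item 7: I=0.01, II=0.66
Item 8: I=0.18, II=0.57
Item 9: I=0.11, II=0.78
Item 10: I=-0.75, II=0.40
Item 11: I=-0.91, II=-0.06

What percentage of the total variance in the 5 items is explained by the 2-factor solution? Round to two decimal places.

SS loadings by factor: 1.4352, 1.5325; total = 2.9677.
Total variance with 5 standardized items is 5, so the solution explains 2.9677/5 = 0.5935 = 59.35%.

59.35%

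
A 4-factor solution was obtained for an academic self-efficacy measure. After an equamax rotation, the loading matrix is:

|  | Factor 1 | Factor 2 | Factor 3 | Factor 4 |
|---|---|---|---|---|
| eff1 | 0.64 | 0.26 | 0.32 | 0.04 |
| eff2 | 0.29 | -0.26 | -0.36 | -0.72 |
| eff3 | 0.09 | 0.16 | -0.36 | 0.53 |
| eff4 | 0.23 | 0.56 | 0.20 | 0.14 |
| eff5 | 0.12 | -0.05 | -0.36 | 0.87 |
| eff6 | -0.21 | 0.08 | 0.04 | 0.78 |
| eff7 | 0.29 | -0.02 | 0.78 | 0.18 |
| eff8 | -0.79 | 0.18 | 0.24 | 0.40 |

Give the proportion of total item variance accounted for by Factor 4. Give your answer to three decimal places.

SS loadings for Factor 4 = 0.04² + (-0.72)² + 0.53² + 0.14² + 0.87² + 0.78² + 0.18² + 0.40² = 2.3782
Proportion of variance = 2.3782 / 8 = 0.2973.

0.297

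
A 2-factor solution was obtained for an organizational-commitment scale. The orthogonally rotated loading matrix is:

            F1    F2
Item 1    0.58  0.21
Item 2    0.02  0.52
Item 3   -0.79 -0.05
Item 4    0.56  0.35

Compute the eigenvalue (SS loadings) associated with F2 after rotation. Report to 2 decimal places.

SS loadings for F2 = 0.21² + 0.52² + (-0.05)² + 0.35² = 0.0441 + 0.2704 + 0.0025 + 0.1225 = 0.4395

0.44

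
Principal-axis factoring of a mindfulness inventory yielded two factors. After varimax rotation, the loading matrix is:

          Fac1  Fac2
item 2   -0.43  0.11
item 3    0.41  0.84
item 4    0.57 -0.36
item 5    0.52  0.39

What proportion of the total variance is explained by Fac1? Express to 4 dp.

SS loadings for Fac1 = (-0.43)² + 0.41² + 0.57² + 0.52² = 0.9483
Proportion of variance = 0.9483 / 4 = 0.2371.

0.2371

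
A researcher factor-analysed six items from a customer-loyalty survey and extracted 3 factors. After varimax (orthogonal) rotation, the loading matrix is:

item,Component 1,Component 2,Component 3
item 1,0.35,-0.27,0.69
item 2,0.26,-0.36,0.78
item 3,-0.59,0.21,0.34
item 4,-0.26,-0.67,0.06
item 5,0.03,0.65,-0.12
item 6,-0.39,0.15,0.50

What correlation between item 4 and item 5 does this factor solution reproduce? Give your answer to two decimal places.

-0.45

r̂ = Σ λ_i·λ_j across factors = (-0.26)(0.03) + (-0.67)(0.65) + (0.06)(-0.12)
  = -0.0078 -0.4355 -0.0072 = -0.4505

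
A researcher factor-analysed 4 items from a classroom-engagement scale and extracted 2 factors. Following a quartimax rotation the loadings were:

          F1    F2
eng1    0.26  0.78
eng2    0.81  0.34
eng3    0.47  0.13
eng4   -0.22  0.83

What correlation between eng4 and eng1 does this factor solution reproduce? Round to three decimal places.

r̂ = Σ λ_i·λ_j across factors = (-0.22)(0.26) + (0.83)(0.78)
  = -0.0572 +0.6474 = 0.5902

0.590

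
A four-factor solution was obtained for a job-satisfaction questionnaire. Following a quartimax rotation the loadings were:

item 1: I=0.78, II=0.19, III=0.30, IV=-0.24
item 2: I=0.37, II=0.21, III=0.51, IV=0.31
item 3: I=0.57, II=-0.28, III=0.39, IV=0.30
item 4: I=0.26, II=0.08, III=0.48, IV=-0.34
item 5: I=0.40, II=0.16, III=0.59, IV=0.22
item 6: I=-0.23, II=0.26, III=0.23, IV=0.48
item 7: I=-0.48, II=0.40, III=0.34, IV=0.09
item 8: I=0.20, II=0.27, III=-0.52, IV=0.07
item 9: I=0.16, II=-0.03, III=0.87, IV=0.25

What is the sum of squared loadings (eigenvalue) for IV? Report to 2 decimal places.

SS loadings for IV = (-0.24)² + 0.31² + 0.30² + (-0.34)² + 0.22² + 0.48² + 0.09² + 0.07² + 0.25² = 0.0576 + 0.0961 + 0.0900 + 0.1156 + 0.0484 + 0.2304 + 0.0081 + 0.0049 + 0.0625 = 0.7136

0.71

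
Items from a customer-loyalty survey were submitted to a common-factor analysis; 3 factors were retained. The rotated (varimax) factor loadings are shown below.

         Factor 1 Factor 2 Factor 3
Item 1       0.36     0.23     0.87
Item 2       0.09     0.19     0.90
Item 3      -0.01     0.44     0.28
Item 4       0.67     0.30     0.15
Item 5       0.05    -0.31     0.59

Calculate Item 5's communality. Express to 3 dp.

h² = 0.05² + (-0.31)² + 0.59² = 0.0025 + 0.0961 + 0.3481 = 0.4467

0.447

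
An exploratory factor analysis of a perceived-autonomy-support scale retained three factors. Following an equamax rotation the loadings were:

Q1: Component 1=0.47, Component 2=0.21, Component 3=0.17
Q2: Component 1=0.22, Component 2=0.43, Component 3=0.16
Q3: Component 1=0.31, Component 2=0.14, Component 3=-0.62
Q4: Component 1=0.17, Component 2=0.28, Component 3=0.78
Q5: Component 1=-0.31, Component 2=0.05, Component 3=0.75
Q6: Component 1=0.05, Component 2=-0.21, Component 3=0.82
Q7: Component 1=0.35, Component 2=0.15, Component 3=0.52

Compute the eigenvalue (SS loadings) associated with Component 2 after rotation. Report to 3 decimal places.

SS loadings for Component 2 = 0.21² + 0.43² + 0.14² + 0.28² + 0.05² + (-0.21)² + 0.15² = 0.0441 + 0.1849 + 0.0196 + 0.0784 + 0.0025 + 0.0441 + 0.0225 = 0.3961

0.396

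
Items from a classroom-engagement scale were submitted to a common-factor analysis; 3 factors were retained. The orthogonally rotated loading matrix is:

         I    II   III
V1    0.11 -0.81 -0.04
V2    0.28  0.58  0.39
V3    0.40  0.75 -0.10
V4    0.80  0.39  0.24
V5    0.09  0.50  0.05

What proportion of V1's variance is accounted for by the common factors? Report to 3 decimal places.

h² = 0.11² + (-0.81)² + (-0.04)² = 0.0121 + 0.6561 + 0.0016 = 0.6698

0.670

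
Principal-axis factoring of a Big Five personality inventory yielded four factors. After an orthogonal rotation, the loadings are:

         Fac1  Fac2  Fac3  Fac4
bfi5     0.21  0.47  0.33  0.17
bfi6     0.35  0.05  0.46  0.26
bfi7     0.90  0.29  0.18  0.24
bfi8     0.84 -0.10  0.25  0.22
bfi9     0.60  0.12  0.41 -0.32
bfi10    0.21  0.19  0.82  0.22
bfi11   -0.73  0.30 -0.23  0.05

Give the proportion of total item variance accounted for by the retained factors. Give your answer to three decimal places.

0.677

Communalities: 0.4028, 0.4042, 0.9841, 0.8265, 0.6449, 0.8010, 0.6783; Σh² = 4.7418.
Total variance with 7 standardized items is 7, so the solution explains 4.7418/7 = 0.6774.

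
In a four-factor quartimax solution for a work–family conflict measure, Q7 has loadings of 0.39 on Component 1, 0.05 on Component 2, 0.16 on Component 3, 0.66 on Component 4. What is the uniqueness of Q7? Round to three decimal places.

h² = 0.39² + 0.05² + 0.16² + 0.66² = 0.1521 + 0.0025 + 0.0256 + 0.4356 = 0.6158
Uniqueness u² = 1 − h² = 1 − 0.6158 = 0.3842

0.384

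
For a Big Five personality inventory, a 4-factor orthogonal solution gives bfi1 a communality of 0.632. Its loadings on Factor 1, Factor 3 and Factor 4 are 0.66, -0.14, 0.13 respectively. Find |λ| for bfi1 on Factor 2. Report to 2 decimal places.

0.40

Under orthogonal rotation h² = Σλ², so λ_Factor 2² = h² − (0.4721) = 0.632 − 0.4721 = 0.1599.
|λ| = √0.1599 = 0.3999.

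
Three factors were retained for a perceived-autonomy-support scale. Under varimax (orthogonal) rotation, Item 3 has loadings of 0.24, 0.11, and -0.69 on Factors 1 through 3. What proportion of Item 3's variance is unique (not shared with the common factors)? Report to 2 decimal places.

0.45

h² = 0.24² + 0.11² + (-0.69)² = 0.0576 + 0.0121 + 0.4761 = 0.5458
Uniqueness u² = 1 − h² = 1 − 0.5458 = 0.4542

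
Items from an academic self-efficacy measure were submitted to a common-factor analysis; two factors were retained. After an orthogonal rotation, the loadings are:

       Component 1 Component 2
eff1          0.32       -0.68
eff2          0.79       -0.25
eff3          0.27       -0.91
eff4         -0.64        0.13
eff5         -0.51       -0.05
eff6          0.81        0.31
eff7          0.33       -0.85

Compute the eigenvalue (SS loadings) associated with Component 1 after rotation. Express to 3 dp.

SS loadings for Component 1 = 0.32² + 0.79² + 0.27² + (-0.64)² + (-0.51)² + 0.81² + 0.33² = 0.1024 + 0.6241 + 0.0729 + 0.4096 + 0.2601 + 0.6561 + 0.1089 = 2.2341

2.234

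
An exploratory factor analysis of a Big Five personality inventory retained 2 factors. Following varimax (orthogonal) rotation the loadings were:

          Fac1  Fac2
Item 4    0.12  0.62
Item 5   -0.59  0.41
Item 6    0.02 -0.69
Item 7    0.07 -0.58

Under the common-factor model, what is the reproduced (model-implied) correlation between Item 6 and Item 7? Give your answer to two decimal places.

0.40

r̂ = Σ λ_i·λ_j across factors = (0.02)(0.07) + (-0.69)(-0.58)
  = +0.0014 +0.4002 = 0.4016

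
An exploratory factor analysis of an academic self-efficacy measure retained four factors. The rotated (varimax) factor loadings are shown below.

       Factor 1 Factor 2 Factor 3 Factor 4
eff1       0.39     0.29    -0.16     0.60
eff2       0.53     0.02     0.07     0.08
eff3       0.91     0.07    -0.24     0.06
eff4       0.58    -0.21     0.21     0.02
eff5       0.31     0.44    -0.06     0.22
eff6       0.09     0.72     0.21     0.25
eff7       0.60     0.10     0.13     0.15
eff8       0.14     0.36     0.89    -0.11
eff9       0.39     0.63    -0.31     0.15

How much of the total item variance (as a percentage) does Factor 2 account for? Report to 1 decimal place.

15.4%

SS loadings for Factor 2 = 0.29² + 0.02² + 0.07² + (-0.21)² + 0.44² + 0.72² + 0.10² + 0.36² + 0.63² = 1.3820
With 9 standardized items, total variance = 9. Proportion = 1.3820/9 = 0.1536 → 15.36%.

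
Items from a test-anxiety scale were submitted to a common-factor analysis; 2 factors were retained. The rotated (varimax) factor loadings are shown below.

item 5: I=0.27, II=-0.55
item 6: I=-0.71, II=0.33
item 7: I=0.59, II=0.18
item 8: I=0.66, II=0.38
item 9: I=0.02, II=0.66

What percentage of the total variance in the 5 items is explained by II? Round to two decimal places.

SS loadings for II = (-0.55)² + 0.33² + 0.18² + 0.38² + 0.66² = 1.0238
With 5 standardized items, total variance = 5. Proportion = 1.0238/5 = 0.2048 → 20.48%.

20.48%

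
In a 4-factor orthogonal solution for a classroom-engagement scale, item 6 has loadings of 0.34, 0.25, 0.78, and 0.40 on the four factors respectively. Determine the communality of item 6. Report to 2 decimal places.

h² = 0.34² + 0.25² + 0.78² + 0.40² = 0.1156 + 0.0625 + 0.6084 + 0.1600 = 0.9465

0.95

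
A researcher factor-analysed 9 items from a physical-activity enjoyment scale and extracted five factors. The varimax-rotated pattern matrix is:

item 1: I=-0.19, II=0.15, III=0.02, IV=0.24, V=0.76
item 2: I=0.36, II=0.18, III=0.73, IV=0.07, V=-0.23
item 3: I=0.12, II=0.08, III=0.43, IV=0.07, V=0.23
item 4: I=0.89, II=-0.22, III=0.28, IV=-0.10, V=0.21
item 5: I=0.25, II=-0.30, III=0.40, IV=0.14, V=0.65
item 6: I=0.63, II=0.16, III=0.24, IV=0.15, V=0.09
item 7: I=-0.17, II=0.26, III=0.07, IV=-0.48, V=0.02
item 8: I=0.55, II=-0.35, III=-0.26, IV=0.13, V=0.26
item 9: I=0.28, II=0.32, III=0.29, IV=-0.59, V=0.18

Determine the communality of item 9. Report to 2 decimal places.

h² = 0.28² + 0.32² + 0.29² + (-0.59)² + 0.18² = 0.0784 + 0.1024 + 0.0841 + 0.3481 + 0.0324 = 0.6454

0.65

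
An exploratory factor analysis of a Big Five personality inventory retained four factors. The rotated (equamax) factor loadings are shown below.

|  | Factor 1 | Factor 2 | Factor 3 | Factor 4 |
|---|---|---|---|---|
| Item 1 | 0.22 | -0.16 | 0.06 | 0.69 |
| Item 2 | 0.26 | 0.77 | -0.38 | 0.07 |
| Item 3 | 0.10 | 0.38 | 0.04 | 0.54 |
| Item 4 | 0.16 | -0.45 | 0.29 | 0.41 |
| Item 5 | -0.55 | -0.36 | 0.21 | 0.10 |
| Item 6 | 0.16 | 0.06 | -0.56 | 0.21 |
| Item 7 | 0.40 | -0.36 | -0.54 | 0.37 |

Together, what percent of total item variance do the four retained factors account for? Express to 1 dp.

Communalities: 0.5537, 0.8098, 0.4476, 0.4803, 0.4862, 0.3869, 0.7181; Σh² = 3.8826.
Total variance with 7 standardized items is 7, so the solution explains 3.8826/7 = 0.5547 = 55.47%.

55.5%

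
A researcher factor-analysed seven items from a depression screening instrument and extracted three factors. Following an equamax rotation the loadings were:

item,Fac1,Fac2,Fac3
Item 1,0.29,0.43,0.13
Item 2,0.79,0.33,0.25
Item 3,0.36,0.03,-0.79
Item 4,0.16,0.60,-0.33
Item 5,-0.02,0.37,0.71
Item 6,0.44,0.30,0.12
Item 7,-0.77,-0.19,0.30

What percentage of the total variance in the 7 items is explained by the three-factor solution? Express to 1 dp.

Communalities: 0.2859, 0.7955, 0.7546, 0.4945, 0.6414, 0.2980, 0.7190; Σh² = 3.9889.
Total variance with 7 standardized items is 7, so the solution explains 3.9889/7 = 0.5698 = 56.98%.

57.0%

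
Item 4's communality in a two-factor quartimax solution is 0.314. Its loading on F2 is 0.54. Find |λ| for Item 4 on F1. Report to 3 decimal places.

Under orthogonal rotation h² = Σλ², so λ_F1² = h² − (0.2916) = 0.314 − 0.2916 = 0.0224.
|λ| = √0.0224 = 0.1497.

0.150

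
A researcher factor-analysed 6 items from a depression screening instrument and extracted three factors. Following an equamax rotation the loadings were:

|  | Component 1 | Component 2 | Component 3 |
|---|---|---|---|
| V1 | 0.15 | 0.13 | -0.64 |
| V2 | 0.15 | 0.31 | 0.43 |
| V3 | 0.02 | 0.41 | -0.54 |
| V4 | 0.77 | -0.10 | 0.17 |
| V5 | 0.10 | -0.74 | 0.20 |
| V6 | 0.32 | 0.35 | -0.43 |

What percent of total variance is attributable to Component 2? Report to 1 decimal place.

16.0%

SS loadings for Component 2 = 0.13² + 0.31² + 0.41² + (-0.10)² + (-0.74)² + 0.35² = 0.9612
With 6 standardized items, total variance = 6. Proportion = 0.9612/6 = 0.1602 → 16.02%.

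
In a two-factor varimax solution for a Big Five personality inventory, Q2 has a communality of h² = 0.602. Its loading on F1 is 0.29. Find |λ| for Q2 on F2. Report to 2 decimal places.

Under orthogonal rotation h² = Σλ², so λ_F2² = h² − (0.0841) = 0.602 − 0.0841 = 0.5179.
|λ| = √0.5179 = 0.7197.

0.72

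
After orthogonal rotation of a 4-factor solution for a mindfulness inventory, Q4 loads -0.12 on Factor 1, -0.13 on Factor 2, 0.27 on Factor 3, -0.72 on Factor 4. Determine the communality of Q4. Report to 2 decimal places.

0.62

h² = (-0.12)² + (-0.13)² + 0.27² + (-0.72)² = 0.0144 + 0.0169 + 0.0729 + 0.5184 = 0.6226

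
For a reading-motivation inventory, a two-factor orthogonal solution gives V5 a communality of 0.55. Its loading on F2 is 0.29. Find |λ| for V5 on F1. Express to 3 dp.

Under orthogonal rotation h² = Σλ², so λ_F1² = h² − (0.0841) = 0.55 − 0.0841 = 0.4659.
|λ| = √0.4659 = 0.6826.

0.683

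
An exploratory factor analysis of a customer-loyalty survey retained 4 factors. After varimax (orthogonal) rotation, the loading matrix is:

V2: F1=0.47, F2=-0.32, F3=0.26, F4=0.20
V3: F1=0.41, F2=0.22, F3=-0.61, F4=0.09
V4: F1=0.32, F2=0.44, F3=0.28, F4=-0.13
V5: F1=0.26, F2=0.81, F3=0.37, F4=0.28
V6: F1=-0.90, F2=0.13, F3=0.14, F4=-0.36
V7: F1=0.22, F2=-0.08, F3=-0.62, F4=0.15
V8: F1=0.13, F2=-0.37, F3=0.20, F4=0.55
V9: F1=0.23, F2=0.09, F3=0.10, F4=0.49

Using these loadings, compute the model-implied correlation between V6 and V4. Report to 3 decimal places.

r̂ = Σ λ_i·λ_j across factors = (-0.90)(0.32) + (0.13)(0.44) + (0.14)(0.28) + (-0.36)(-0.13)
  = -0.2880 +0.0572 +0.0392 +0.0468 = -0.1448

-0.145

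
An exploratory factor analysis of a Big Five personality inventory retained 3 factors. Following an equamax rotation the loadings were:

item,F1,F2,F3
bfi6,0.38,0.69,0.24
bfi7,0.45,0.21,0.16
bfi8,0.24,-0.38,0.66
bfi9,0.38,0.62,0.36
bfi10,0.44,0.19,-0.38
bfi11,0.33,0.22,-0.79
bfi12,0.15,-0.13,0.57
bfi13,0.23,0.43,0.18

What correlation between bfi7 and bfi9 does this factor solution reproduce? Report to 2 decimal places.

r̂ = Σ λ_i·λ_j across factors = (0.45)(0.38) + (0.21)(0.62) + (0.16)(0.36)
  = +0.1710 +0.1302 +0.0576 = 0.3588

0.36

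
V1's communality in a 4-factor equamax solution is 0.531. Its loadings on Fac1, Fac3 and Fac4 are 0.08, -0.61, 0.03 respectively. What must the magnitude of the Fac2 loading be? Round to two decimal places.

0.39

Under orthogonal rotation h² = Σλ², so λ_Fac2² = h² − (0.3794) = 0.531 − 0.3794 = 0.1516.
|λ| = √0.1516 = 0.3894.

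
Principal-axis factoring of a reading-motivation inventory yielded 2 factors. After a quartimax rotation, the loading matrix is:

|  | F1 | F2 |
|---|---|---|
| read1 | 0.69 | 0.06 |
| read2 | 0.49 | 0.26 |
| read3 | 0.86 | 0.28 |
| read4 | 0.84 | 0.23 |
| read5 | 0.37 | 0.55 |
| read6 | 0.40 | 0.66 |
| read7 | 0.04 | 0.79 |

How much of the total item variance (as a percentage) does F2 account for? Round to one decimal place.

22.4%

SS loadings for F2 = 0.06² + 0.26² + 0.28² + 0.23² + 0.55² + 0.66² + 0.79² = 1.5647
With 7 standardized items, total variance = 7. Proportion = 1.5647/7 = 0.2235 → 22.35%.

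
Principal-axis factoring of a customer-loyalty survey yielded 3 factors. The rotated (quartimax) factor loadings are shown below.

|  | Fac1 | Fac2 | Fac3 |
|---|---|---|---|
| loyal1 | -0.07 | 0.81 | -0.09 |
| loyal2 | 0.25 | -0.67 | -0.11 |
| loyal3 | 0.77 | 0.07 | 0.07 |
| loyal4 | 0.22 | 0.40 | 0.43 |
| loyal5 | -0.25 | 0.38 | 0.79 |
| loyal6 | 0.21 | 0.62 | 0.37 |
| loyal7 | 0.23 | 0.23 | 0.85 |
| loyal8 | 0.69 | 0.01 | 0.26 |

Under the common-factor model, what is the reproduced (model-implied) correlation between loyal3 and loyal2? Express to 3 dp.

r̂ = Σ λ_i·λ_j across factors = (0.77)(0.25) + (0.07)(-0.67) + (0.07)(-0.11)
  = +0.1925 -0.0469 -0.0077 = 0.1379

0.138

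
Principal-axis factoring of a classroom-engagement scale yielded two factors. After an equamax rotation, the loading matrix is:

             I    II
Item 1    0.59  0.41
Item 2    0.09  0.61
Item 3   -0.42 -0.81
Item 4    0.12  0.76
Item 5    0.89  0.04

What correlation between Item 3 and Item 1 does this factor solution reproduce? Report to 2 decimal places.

r̂ = Σ λ_i·λ_j across factors = (-0.42)(0.59) + (-0.81)(0.41)
  = -0.2478 -0.3321 = -0.5799

-0.58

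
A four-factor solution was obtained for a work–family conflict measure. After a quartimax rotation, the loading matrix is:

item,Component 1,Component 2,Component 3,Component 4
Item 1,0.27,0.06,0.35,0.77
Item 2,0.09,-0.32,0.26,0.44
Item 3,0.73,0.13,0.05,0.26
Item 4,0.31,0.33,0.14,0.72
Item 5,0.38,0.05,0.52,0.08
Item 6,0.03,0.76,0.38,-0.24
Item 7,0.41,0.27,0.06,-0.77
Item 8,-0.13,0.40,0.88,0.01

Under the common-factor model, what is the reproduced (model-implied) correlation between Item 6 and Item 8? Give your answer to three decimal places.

0.632

r̂ = Σ λ_i·λ_j across factors = (0.03)(-0.13) + (0.76)(0.40) + (0.38)(0.88) + (-0.24)(0.01)
  = -0.0039 +0.3040 +0.3344 -0.0024 = 0.6321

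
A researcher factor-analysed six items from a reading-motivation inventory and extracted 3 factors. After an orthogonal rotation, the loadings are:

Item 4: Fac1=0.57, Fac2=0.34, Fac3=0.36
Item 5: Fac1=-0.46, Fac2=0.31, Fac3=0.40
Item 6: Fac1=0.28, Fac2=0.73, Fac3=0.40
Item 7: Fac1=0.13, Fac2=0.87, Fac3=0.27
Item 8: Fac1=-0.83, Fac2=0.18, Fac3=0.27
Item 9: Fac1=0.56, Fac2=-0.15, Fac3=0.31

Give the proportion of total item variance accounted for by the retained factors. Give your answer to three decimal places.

0.647

SS loadings by factor: 1.6343, 1.5564, 0.6915; total = 3.8822.
Total variance with 6 standardized items is 6, so the solution explains 3.8822/6 = 0.6470.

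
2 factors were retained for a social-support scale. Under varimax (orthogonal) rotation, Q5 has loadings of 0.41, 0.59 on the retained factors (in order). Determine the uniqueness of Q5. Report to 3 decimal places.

h² = 0.41² + 0.59² = 0.1681 + 0.3481 = 0.5162
Uniqueness u² = 1 − h² = 1 − 0.5162 = 0.4838

0.484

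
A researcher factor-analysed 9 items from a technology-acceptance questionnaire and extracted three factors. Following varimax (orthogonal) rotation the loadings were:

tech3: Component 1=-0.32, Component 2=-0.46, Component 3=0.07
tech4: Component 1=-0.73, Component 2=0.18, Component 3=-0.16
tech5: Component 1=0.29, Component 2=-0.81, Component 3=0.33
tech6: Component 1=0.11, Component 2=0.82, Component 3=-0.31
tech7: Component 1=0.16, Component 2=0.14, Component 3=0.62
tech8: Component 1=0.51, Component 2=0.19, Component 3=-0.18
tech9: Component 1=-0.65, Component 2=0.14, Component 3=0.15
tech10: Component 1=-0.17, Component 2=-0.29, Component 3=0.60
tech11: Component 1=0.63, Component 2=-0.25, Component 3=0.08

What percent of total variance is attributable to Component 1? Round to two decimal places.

20.73%

SS loadings for Component 1 = (-0.32)² + (-0.73)² + 0.29² + 0.11² + 0.16² + 0.51² + (-0.65)² + (-0.17)² + 0.63² = 1.8655
With 9 standardized items, total variance = 9. Proportion = 1.8655/9 = 0.2073 → 20.73%.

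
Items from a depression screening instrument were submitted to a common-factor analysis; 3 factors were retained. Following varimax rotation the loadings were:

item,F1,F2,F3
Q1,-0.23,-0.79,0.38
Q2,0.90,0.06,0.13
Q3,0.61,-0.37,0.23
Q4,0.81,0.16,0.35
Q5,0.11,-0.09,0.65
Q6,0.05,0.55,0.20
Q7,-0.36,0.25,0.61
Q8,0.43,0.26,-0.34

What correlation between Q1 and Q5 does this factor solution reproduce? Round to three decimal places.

r̂ = Σ λ_i·λ_j across factors = (-0.23)(0.11) + (-0.79)(-0.09) + (0.38)(0.65)
  = -0.0253 +0.0711 +0.2470 = 0.2928

0.293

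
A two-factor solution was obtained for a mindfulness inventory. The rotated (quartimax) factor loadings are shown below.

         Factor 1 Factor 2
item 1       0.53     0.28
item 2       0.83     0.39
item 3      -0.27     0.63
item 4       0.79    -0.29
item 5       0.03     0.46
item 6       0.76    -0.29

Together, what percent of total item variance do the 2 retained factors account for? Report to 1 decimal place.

54.2%

Communalities: 0.3593, 0.8410, 0.4698, 0.7082, 0.2125, 0.6617; Σh² = 3.2525.
Total variance with 6 standardized items is 6, so the solution explains 3.2525/6 = 0.5421 = 54.21%.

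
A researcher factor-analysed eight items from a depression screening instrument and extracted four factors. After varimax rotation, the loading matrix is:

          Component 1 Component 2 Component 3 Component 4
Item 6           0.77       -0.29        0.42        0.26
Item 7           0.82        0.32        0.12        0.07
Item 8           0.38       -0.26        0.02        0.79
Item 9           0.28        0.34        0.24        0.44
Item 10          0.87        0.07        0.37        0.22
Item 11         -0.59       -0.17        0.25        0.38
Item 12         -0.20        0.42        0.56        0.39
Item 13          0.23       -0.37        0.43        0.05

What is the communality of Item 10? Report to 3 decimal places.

h² = 0.87² + 0.07² + 0.37² + 0.22² = 0.7569 + 0.0049 + 0.1369 + 0.0484 = 0.9471

0.947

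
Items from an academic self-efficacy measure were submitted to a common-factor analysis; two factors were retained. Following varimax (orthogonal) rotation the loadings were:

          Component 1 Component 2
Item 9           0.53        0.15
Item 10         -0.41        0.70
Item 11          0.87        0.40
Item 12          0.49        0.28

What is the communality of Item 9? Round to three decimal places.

0.303

h² = 0.53² + 0.15² = 0.2809 + 0.0225 = 0.3034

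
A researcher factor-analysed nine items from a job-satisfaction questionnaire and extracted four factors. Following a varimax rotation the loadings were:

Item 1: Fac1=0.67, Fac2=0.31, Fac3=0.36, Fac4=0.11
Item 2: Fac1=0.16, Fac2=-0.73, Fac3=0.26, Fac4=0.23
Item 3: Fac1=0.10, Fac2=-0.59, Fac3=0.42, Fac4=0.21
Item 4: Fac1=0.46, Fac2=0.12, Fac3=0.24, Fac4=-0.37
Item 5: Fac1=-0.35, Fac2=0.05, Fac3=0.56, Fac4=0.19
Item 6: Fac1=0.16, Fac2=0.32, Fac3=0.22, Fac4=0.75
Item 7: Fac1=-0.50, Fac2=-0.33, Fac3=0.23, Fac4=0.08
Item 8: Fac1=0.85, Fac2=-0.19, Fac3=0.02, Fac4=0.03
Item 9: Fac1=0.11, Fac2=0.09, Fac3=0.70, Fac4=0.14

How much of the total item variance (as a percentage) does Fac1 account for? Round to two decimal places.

20.32%

SS loadings for Fac1 = 0.67² + 0.16² + 0.10² + 0.46² + (-0.35)² + 0.16² + (-0.50)² + 0.85² + 0.11² = 1.8288
With 9 standardized items, total variance = 9. Proportion = 1.8288/9 = 0.2032 → 20.32%.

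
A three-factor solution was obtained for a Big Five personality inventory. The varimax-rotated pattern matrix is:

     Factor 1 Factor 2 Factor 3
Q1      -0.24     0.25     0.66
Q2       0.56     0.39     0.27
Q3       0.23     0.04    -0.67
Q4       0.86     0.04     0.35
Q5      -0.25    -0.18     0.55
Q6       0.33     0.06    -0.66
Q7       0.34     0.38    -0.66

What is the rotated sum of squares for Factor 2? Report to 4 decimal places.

0.3982

SS loadings for Factor 2 = 0.25² + 0.39² + 0.04² + 0.04² + (-0.18)² + 0.06² + 0.38² = 0.0625 + 0.1521 + 0.0016 + 0.0016 + 0.0324 + 0.0036 + 0.1444 = 0.3982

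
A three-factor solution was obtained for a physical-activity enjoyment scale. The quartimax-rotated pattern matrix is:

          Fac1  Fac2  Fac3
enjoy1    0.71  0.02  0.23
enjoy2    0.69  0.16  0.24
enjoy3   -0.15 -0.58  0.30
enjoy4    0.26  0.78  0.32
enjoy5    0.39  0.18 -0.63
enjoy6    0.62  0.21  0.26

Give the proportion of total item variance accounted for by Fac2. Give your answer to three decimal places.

SS loadings for Fac2 = 0.02² + 0.16² + (-0.58)² + 0.78² + 0.18² + 0.21² = 1.0473
Proportion of variance = 1.0473 / 6 = 0.1746.

0.175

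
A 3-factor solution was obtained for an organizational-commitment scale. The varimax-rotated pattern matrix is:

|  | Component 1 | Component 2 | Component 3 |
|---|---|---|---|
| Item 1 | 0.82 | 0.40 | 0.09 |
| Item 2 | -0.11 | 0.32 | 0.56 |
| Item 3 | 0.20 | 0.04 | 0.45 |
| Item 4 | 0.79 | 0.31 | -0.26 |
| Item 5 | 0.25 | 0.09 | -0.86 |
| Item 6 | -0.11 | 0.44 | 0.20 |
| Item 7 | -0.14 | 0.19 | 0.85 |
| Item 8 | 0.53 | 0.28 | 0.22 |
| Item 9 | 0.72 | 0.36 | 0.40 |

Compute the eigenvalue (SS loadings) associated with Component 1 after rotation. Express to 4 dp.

2.2421

SS loadings for Component 1 = 0.82² + (-0.11)² + 0.20² + 0.79² + 0.25² + (-0.11)² + (-0.14)² + 0.53² + 0.72² = 0.6724 + 0.0121 + 0.0400 + 0.6241 + 0.0625 + 0.0121 + 0.0196 + 0.2809 + 0.5184 = 2.2421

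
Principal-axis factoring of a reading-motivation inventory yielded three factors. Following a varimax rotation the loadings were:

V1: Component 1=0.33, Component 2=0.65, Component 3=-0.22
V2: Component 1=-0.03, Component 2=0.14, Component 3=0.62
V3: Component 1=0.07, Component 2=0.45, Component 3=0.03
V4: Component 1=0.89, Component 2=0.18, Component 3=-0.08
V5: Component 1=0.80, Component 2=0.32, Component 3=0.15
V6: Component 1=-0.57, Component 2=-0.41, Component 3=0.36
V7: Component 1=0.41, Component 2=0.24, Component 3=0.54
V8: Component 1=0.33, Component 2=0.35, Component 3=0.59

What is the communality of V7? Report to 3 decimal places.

0.517

h² = 0.41² + 0.24² + 0.54² = 0.1681 + 0.0576 + 0.2916 = 0.5173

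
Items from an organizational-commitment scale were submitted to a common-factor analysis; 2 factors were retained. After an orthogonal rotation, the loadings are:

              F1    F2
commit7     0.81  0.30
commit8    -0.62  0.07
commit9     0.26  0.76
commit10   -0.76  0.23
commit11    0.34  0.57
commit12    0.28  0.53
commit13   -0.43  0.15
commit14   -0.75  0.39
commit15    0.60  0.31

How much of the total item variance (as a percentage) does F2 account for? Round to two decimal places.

17.80%

SS loadings for F2 = 0.30² + 0.07² + 0.76² + 0.23² + 0.57² + 0.53² + 0.15² + 0.39² + 0.31² = 1.6019
With 9 standardized items, total variance = 9. Proportion = 1.6019/9 = 0.1780 → 17.80%.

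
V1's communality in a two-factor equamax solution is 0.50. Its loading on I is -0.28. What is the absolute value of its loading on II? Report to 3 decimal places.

Under orthogonal rotation h² = Σλ², so λ_II² = h² − (0.0784) = 0.50 − 0.0784 = 0.4216.
|λ| = √0.4216 = 0.6493.

0.649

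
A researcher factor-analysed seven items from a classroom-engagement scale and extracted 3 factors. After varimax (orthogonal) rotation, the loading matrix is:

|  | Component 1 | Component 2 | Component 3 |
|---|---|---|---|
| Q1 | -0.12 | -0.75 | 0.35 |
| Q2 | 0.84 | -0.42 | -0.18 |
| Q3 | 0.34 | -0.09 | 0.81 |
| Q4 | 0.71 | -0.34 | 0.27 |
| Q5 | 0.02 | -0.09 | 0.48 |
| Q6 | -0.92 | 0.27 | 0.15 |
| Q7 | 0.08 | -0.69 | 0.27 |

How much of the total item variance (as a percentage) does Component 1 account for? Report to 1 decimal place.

SS loadings for Component 1 = (-0.12)² + 0.84² + 0.34² + 0.71² + 0.02² + (-0.92)² + 0.08² = 2.1929
With 7 standardized items, total variance = 7. Proportion = 2.1929/7 = 0.3133 → 31.33%.

31.3%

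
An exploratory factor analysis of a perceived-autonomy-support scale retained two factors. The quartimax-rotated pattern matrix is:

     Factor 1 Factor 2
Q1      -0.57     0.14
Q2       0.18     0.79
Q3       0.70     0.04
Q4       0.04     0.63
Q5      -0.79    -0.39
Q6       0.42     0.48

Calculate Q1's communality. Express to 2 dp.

0.34

h² = (-0.57)² + 0.14² = 0.3249 + 0.0196 = 0.3445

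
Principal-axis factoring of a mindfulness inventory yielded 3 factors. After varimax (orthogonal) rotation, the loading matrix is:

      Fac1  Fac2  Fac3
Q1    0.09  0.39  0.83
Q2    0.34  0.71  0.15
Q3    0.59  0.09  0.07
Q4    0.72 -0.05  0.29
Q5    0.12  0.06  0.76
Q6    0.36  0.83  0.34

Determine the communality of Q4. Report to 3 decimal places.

0.605

h² = 0.72² + (-0.05)² + 0.29² = 0.5184 + 0.0025 + 0.0841 = 0.6050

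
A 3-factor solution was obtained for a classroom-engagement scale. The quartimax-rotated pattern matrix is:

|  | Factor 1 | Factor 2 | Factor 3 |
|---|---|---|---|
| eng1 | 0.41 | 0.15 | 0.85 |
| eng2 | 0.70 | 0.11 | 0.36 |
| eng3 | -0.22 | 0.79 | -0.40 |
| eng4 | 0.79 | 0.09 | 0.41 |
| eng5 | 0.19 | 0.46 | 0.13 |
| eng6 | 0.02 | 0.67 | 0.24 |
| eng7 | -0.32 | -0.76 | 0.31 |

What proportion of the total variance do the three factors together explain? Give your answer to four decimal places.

SS loadings by factor: 1.4695, 1.9049, 1.3508; total = 4.7252.
Total variance with 7 standardized items is 7, so the solution explains 4.7252/7 = 0.6750.

0.6750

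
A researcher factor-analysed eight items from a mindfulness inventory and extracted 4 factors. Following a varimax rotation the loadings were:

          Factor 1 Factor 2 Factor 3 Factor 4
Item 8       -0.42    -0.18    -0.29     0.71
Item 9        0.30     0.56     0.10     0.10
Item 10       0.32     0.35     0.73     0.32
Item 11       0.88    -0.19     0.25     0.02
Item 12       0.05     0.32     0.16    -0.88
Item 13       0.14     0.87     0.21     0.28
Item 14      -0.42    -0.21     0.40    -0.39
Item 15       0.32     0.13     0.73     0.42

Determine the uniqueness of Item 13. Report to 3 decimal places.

0.101

h² = 0.14² + 0.87² + 0.21² + 0.28² = 0.0196 + 0.7569 + 0.0441 + 0.0784 = 0.8990
Uniqueness u² = 1 − h² = 1 − 0.8990 = 0.1010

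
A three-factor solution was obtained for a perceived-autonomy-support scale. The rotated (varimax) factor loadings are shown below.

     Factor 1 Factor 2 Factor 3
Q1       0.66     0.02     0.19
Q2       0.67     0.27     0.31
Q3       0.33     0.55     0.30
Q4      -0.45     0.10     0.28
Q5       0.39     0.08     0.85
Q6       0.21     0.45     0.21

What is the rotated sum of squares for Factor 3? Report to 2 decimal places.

1.07

SS loadings for Factor 3 = 0.19² + 0.31² + 0.30² + 0.28² + 0.85² + 0.21² = 0.0361 + 0.0961 + 0.0900 + 0.0784 + 0.7225 + 0.0441 = 1.0672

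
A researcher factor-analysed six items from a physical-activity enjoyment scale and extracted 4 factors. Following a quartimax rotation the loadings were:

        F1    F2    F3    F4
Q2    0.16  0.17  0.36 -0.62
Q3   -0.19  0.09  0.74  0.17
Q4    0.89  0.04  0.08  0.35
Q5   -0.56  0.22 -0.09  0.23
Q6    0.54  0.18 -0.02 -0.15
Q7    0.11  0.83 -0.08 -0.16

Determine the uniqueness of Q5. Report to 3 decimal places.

h² = (-0.56)² + 0.22² + (-0.09)² + 0.23² = 0.3136 + 0.0484 + 0.0081 + 0.0529 = 0.4230
Uniqueness u² = 1 − h² = 1 − 0.4230 = 0.5770

0.577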